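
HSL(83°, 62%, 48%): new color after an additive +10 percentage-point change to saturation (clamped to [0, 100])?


Original S = 62%
Adjustment = +10 percentage points
New S = 62 + (10) = 72
Clamp to [0, 100] → 72
= HSL(83°, 72%, 48%)


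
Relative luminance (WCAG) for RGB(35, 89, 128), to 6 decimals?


Linearize each channel (sRGB transfer function): c = v/255; c_lin = c/12.92 if c ≤ 0.04045, else ((c+0.055)/1.055)^2.4
  R: 35/255 ≈ 0.137255 > 0.04045 → ((0.137255+0.055)/1.055)^2.4 ≈ 0.016807
  G: 89/255 ≈ 0.349020 > 0.04045 → ((0.349020+0.055)/1.055)^2.4 ≈ 0.099899
  B: 128/255 ≈ 0.501961 > 0.04045 → ((0.501961+0.055)/1.055)^2.4 ≈ 0.215861
R_lin = 0.016807, G_lin = 0.099899, B_lin = 0.215861
L = 0.2126×R + 0.7152×G + 0.0722×B
L = 0.2126×0.016807 + 0.7152×0.099899 + 0.0722×0.215861
L ≈ 0.090606


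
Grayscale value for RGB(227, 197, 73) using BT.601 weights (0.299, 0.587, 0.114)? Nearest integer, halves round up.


Gray = 0.299×R + 0.587×G + 0.114×B
Gray = 0.299×227 + 0.587×197 + 0.114×73
Gray = 67.873 + 115.639 + 8.322
Gray = 191.834 → round half up → 192
Gray = 192


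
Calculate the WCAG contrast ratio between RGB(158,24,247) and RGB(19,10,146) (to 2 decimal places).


Linearize each sRGB channel c=v/255: c/12.92 if c ≤ 0.04045 else ((c+0.055)/1.055)^2.4
L = 0.2126×R_lin + 0.7152×G_lin + 0.0722×B_lin
Color 1 (158,24,247):
  R=158: 158/255≈0.6196 > 0.04045 → ((0.6196+0.055)/1.055)^2.4 ≈ 0.34191
  G=24: 24/255≈0.0941 > 0.04045 → ((0.0941+0.055)/1.055)^2.4 ≈ 0.00913
  B=247: 247/255≈0.9686 > 0.04045 → ((0.9686+0.055)/1.055)^2.4 ≈ 0.93011
  L1 = 0.2126×0.34191 + 0.7152×0.00913 + 0.0722×0.93011 ≈ 0.14638
Color 2 (19,10,146):
  R=19: 19/255≈0.0745 > 0.04045 → ((0.0745+0.055)/1.055)^2.4 ≈ 0.00651
  G=10: 10/255≈0.0392 ≤ 0.04045 → 0.0392/12.92 ≈ 0.00304
  B=146: 146/255≈0.5725 > 0.04045 → ((0.5725+0.055)/1.055)^2.4 ≈ 0.28744
  L2 = 0.2126×0.00651 + 0.7152×0.00304 + 0.0722×0.28744 ≈ 0.02431
Lighter = 0.14638, Darker = 0.02431
Ratio = (L_lighter + 0.05) / (L_darker + 0.05)
Ratio = (0.14638 + 0.05) / (0.02431 + 0.05) = 0.19638 / 0.07431 ≈ 2.6427
Ratio ≈ 2.64:1


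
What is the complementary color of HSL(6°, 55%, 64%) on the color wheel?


Complement = opposite side of color wheel = hue + 180°
H' = (6 + 180) mod 360 = 186°
S and L unchanged.
= HSL(186°, 55%, 64%)


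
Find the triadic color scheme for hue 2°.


Triadic: equally spaced at 120° intervals
H1 = 2°
H2 = (2 + 120) mod 360 = 122°
H3 = (2 + 240) mod 360 = 242°
Triadic = 2°, 122°, 242°


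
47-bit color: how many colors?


Colors = 2^bits = 2^47
= 140,737,488,355,328 colors


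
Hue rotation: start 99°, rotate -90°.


New hue = (H + rotation) mod 360
New hue = (99 -90) mod 360
= 9 mod 360
= 9°


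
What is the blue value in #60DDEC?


Color: #60DDEC
R = 60 = 96
G = DD = 221
B = EC = 236
Blue = 236


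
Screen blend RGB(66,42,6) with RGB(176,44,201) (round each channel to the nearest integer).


Screen: C = 255 - (255-A)×(255-B)/255, rounded to nearest integer
R: 255 - (255-66)×(255-176)/255 = 255 - 14931/255 ≈ 255 - 58.553 = 196.447 → 196
G: 255 - (255-42)×(255-44)/255 = 255 - 44943/255 ≈ 255 - 176.247 = 78.753 → 79
B: 255 - (255-6)×(255-201)/255 = 255 - 13446/255 ≈ 255 - 52.729 = 202.271 → 202
= RGB(196, 79, 202)


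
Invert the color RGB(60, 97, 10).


Invert: (255-R, 255-G, 255-B)
R: 255-60 = 195
G: 255-97 = 158
B: 255-10 = 245
= RGB(195, 158, 245)


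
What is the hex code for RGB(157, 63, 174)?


R = 157 → 9D (hex)
G = 63 → 3F (hex)
B = 174 → AE (hex)
Hex = #9D3FAE


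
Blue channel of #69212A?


Color: #69212A
R = 69 = 105
G = 21 = 33
B = 2A = 42
Blue = 42


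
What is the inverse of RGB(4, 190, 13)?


Invert: (255-R, 255-G, 255-B)
R: 255-4 = 251
G: 255-190 = 65
B: 255-13 = 242
= RGB(251, 65, 242)


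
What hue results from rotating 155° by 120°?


New hue = (H + rotation) mod 360
New hue = (155 + 120) mod 360
= 275 mod 360
= 275°


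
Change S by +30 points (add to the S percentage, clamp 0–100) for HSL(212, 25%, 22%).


Original S = 25%
Adjustment = +30 percentage points
New S = 25 + (30) = 55
Clamp to [0, 100] → 55
= HSL(212°, 55%, 22%)


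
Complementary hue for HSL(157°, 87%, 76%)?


Complement = opposite side of color wheel = hue + 180°
H' = (157 + 180) mod 360 = 337°
S and L unchanged.
= HSL(337°, 87%, 76%)


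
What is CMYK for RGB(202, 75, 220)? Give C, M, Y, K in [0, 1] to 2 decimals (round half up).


R'=202/255≈0.7922, G'=75/255≈0.2941, B'=220/255≈0.8627
K = 1 - max(R',G',B') = 1 - 220/255 = 35/255 = 0.13725… → 0.14
(1-R'-K)/(1-K) simplifies to (max-R)/max with max = 220:
C = (220-202)/220 = 18/220 = 0.08181… → 0.08
M = (220-75)/220 = 145/220 = 0.65909… → 0.66
Y = (220-220)/220 = 0/220 = 0 → 0.00
= CMYK(0.08, 0.66, 0.00, 0.14)


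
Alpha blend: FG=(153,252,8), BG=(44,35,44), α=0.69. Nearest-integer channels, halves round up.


C = α×F + (1-α)×B, with 1-α = 0.31
R: 0.69×153 + 0.31×44 = 105.57 + 13.64 = 119.21 → 119
G: 0.69×252 + 0.31×35 = 173.88 + 10.85 = 184.73 → 185
B: 0.69×8 + 0.31×44 = 5.52 + 13.64 = 19.16 → 19
= RGB(119, 185, 19)


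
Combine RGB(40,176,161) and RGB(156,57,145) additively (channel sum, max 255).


Additive: each channel = min(255, C₁+C₂)
R: 40+156 = 196 → 196
G: 176+57 = 233 → 233
B: 161+145 = 306 → 255
= RGB(196, 233, 255)


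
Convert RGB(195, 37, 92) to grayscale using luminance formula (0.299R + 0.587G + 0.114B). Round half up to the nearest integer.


Gray = 0.299×R + 0.587×G + 0.114×B
Gray = 0.299×195 + 0.587×37 + 0.114×92
Gray = 58.305 + 21.719 + 10.488
Gray = 90.512 → round half up → 91
Gray = 91


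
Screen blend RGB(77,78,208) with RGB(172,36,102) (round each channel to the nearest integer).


Screen: C = 255 - (255-A)×(255-B)/255, rounded to nearest integer
R: 255 - (255-77)×(255-172)/255 = 255 - 14774/255 ≈ 255 - 57.937 = 197.063 → 197
G: 255 - (255-78)×(255-36)/255 = 255 - 38763/255 ≈ 255 - 152.012 = 102.988 → 103
B: 255 - (255-208)×(255-102)/255 = 255 - 7191/255 ≈ 255 - 28.200 = 226.800 → 227
= RGB(197, 103, 227)


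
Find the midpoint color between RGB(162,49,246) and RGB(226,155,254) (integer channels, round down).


Midpoint: each channel = ⌊(C₁+C₂)/2⌋
R: ⌊(162+226)/2⌋ = 194
G: ⌊(49+155)/2⌋ = 102
B: ⌊(246+254)/2⌋ = 250
= RGB(194, 102, 250)


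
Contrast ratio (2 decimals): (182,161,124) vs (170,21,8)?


Linearize each sRGB channel c=v/255: c/12.92 if c ≤ 0.04045 else ((c+0.055)/1.055)^2.4
L = 0.2126×R_lin + 0.7152×G_lin + 0.0722×B_lin
Color 1 (182,161,124):
  R=182: 182/255≈0.7137 > 0.04045 → ((0.7137+0.055)/1.055)^2.4 ≈ 0.46778
  G=161: 161/255≈0.6314 > 0.04045 → ((0.6314+0.055)/1.055)^2.4 ≈ 0.35640
  B=124: 124/255≈0.4863 > 0.04045 → ((0.4863+0.055)/1.055)^2.4 ≈ 0.20156
  L1 = 0.2126×0.46778 + 0.7152×0.35640 + 0.0722×0.20156 ≈ 0.36890
Color 2 (170,21,8):
  R=170: 170/255≈0.6667 > 0.04045 → ((0.6667+0.055)/1.055)^2.4 ≈ 0.40198
  G=21: 21/255≈0.0824 > 0.04045 → ((0.0824+0.055)/1.055)^2.4 ≈ 0.00750
  B=8: 8/255≈0.0314 ≤ 0.04045 → 0.0314/12.92 ≈ 0.00243
  L2 = 0.2126×0.40198 + 0.7152×0.00750 + 0.0722×0.00243 ≈ 0.09100
Lighter = 0.36890, Darker = 0.09100
Ratio = (L_lighter + 0.05) / (L_darker + 0.05)
Ratio = (0.36890 + 0.05) / (0.09100 + 0.05) = 0.41890 / 0.14100 ≈ 2.9709
Ratio ≈ 2.97:1


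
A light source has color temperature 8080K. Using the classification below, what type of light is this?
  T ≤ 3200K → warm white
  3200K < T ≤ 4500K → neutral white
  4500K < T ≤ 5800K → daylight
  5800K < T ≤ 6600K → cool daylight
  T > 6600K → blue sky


Temperature: 8080K
8080K > 6600K → blue sky
Classification: blue sky


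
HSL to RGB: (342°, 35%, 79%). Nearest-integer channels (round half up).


H=342°, S=0.35, L=0.79
C = (1-|2L-1|)×S = (1-|0.58|)×0.35 = 0.147
H' = H/60 = 342/60 ≈ 5.7000; X = C×(1-|H' mod 2 - 1|) = 0.0441
m = L - C/2 = 0.79 - 0.0735 = 0.7165
Sector ⌊H'⌋ = 5 → (R',G',B') = (0.147, 0.0, 0.0441)
RGB = ((R'+m)×255, (G'+m)×255, (B'+m)×255) = (220.1925, 182.7075, 193.953)
Round half up → RGB(220, 183, 194)


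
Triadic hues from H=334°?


Triadic: equally spaced at 120° intervals
H1 = 334°
H2 = (334 + 120) mod 360 = 94°
H3 = (334 + 240) mod 360 = 214°
Triadic = 334°, 94°, 214°


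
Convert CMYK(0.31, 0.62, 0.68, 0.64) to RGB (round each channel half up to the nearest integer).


R = 255 × (1-C) × (1-K) = 255 × 0.69 × 0.36 = 63.342 → 63
G = 255 × (1-M) × (1-K) = 255 × 0.38 × 0.36 = 34.884 → 35
B = 255 × (1-Y) × (1-K) = 255 × 0.32 × 0.36 = 29.376 → 29
= RGB(63, 35, 29)


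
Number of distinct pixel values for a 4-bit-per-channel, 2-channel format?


Total bits = 4 bits/channel × 2 channels = 8 bits
Distinct pixel values = 2^8
= 256 pixel values


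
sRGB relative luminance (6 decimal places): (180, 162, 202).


Linearize each channel (sRGB transfer function): c = v/255; c_lin = c/12.92 if c ≤ 0.04045, else ((c+0.055)/1.055)^2.4
  R: 180/255 ≈ 0.705882 > 0.04045 → ((0.705882+0.055)/1.055)^2.4 ≈ 0.456411
  G: 162/255 ≈ 0.635294 > 0.04045 → ((0.635294+0.055)/1.055)^2.4 ≈ 0.361307
  B: 202/255 ≈ 0.792157 > 0.04045 → ((0.792157+0.055)/1.055)^2.4 ≈ 0.590619
R_lin = 0.456411, G_lin = 0.361307, B_lin = 0.590619
L = 0.2126×R + 0.7152×G + 0.0722×B
L = 0.2126×0.456411 + 0.7152×0.361307 + 0.0722×0.590619
L ≈ 0.398082


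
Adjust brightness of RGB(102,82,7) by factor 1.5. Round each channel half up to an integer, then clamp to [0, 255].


Multiply each channel by 1.5, round half up, clamp to [0, 255]
R: 102×1.5 = 153
G: 82×1.5 = 123
B: 7×1.5 = 10.5 → round → 11
= RGB(153, 123, 11)


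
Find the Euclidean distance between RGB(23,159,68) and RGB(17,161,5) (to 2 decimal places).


d = √[(R₁-R₂)² + (G₁-G₂)² + (B₁-B₂)²]
d = √[(23-17)² + (159-161)² + (68-5)²]
d = √[36 + 4 + 3969]
d = √4009
d ≈ 63.32


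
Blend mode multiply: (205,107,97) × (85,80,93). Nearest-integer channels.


Multiply: C = A×B/255, rounded to nearest integer
R: 205×85/255 = 17425/255 ≈ 68.333 → 68
G: 107×80/255 = 8560/255 ≈ 33.569 → 34
B: 97×93/255 = 9021/255 ≈ 35.376 → 35
= RGB(68, 34, 35)


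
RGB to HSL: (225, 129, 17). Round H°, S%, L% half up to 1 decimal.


Normalize: R'=225/255≈0.8824, G'=129/255≈0.5059, B'=17/255≈0.0667
Max=225/255, Min=17/255, Δ=Max-Min=208/255
L = (Max+Min)/2 = (225+17)/510 = 242/510 = 0.47450… → L = 47.5%
L ≤ 0.5 → S = Δ/(Max+Min) = 208/(225+17) = 208/242 = 0.85950… → S = 86.0%
(the 1/255 factors cancel in S and H, so raw channel differences can be used)
Max is R' → H = 60 × (((G-B)/Δ) mod 6) = 60 × (((129-17)/208) mod 6)
  112/208 = 0.5384…
  H = 60 × 0.5384… = 32.307…° → H = 32.3°
= HSL(32.3°, 86.0%, 47.5%)


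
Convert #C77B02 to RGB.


C7 → 199 (R)
7B → 123 (G)
02 → 2 (B)
= RGB(199, 123, 2)


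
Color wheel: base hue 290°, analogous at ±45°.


Base hue: 290°
Left analog: (290 - 45) mod 360 = 245°
Right analog: (290 + 45) mod 360 = 335°
Analogous hues = 245° and 335°


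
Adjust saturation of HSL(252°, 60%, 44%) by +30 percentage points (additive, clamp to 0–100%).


Original S = 60%
Adjustment = +30 percentage points
New S = 60 + (30) = 90
Clamp to [0, 100] → 90
= HSL(252°, 90%, 44%)


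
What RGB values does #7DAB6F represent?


7D → 125 (R)
AB → 171 (G)
6F → 111 (B)
= RGB(125, 171, 111)


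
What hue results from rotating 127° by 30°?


New hue = (H + rotation) mod 360
New hue = (127 + 30) mod 360
= 157 mod 360
= 157°


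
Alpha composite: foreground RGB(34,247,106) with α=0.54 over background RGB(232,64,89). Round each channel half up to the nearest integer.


C = α×F + (1-α)×B, with 1-α = 0.46
R: 0.54×34 + 0.46×232 = 18.36 + 106.72 = 125.08 → 125
G: 0.54×247 + 0.46×64 = 133.38 + 29.44 = 162.82 → 163
B: 0.54×106 + 0.46×89 = 57.24 + 40.94 = 98.18 → 98
= RGB(125, 163, 98)


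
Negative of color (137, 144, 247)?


Invert: (255-R, 255-G, 255-B)
R: 255-137 = 118
G: 255-144 = 111
B: 255-247 = 8
= RGB(118, 111, 8)


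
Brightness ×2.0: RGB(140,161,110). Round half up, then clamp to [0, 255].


Multiply each channel by 2.0, round half up, clamp to [0, 255]
R: 140×2.0 = 280 → clamp → 255
G: 161×2.0 = 322 → clamp → 255
B: 110×2.0 = 220
= RGB(255, 255, 220)


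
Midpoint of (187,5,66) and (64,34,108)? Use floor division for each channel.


Midpoint: each channel = ⌊(C₁+C₂)/2⌋
R: ⌊(187+64)/2⌋ = 125
G: ⌊(5+34)/2⌋ = 19
B: ⌊(66+108)/2⌋ = 87
= RGB(125, 19, 87)


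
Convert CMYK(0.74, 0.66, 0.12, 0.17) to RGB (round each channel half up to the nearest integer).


R = 255 × (1-C) × (1-K) = 255 × 0.26 × 0.83 = 55.029 → 55
G = 255 × (1-M) × (1-K) = 255 × 0.34 × 0.83 = 71.961 → 72
B = 255 × (1-Y) × (1-K) = 255 × 0.88 × 0.83 = 186.252 → 186
= RGB(55, 72, 186)


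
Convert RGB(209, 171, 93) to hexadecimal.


R = 209 → D1 (hex)
G = 171 → AB (hex)
B = 93 → 5D (hex)
Hex = #D1AB5D


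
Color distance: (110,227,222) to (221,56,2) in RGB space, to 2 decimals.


d = √[(R₁-R₂)² + (G₁-G₂)² + (B₁-B₂)²]
d = √[(110-221)² + (227-56)² + (222-2)²]
d = √[12321 + 29241 + 48400]
d = √89962
d ≈ 299.94


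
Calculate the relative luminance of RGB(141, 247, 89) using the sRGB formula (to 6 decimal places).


Linearize each channel (sRGB transfer function): c = v/255; c_lin = c/12.92 if c ≤ 0.04045, else ((c+0.055)/1.055)^2.4
  R: 141/255 ≈ 0.552941 > 0.04045 → ((0.552941+0.055)/1.055)^2.4 ≈ 0.266356
  G: 247/255 ≈ 0.968627 > 0.04045 → ((0.968627+0.055)/1.055)^2.4 ≈ 0.930111
  B: 89/255 ≈ 0.349020 > 0.04045 → ((0.349020+0.055)/1.055)^2.4 ≈ 0.099899
R_lin = 0.266356, G_lin = 0.930111, B_lin = 0.099899
L = 0.2126×R + 0.7152×G + 0.0722×B
L = 0.2126×0.266356 + 0.7152×0.930111 + 0.0722×0.099899
L ≈ 0.729055


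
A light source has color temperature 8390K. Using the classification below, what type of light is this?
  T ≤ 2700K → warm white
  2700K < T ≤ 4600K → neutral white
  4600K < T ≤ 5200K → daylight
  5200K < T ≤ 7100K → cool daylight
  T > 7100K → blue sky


Temperature: 8390K
8390K > 7100K → blue sky
Classification: blue sky


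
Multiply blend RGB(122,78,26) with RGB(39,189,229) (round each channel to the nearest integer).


Multiply: C = A×B/255, rounded to nearest integer
R: 122×39/255 = 4758/255 ≈ 18.659 → 19
G: 78×189/255 = 14742/255 ≈ 57.812 → 58
B: 26×229/255 = 5954/255 ≈ 23.349 → 23
= RGB(19, 58, 23)


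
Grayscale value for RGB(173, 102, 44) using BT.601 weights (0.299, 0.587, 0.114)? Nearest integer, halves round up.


Gray = 0.299×R + 0.587×G + 0.114×B
Gray = 0.299×173 + 0.587×102 + 0.114×44
Gray = 51.727 + 59.874 + 5.016
Gray = 116.617 → round half up → 117
Gray = 117


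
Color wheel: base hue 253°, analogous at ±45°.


Base hue: 253°
Left analog: (253 - 45) mod 360 = 208°
Right analog: (253 + 45) mod 360 = 298°
Analogous hues = 208° and 298°


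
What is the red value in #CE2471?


Color: #CE2471
R = CE = 206
G = 24 = 36
B = 71 = 113
Red = 206


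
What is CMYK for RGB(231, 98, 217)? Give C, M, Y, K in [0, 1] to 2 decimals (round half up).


R'=231/255≈0.9059, G'=98/255≈0.3843, B'=217/255≈0.8510
K = 1 - max(R',G',B') = 1 - 231/255 = 24/255 = 0.09411… → 0.09
(1-R'-K)/(1-K) simplifies to (max-R)/max with max = 231:
C = (231-231)/231 = 0/231 = 0 → 0.00
M = (231-98)/231 = 133/231 = 0.57575… → 0.58
Y = (231-217)/231 = 14/231 = 0.06060… → 0.06
= CMYK(0.00, 0.58, 0.06, 0.09)


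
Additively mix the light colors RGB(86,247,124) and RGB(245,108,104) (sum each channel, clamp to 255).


Additive: each channel = min(255, C₁+C₂)
R: 86+245 = 331 → 255
G: 247+108 = 355 → 255
B: 124+104 = 228 → 228
= RGB(255, 255, 228)


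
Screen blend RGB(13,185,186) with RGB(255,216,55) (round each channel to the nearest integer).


Screen: C = 255 - (255-A)×(255-B)/255, rounded to nearest integer
R: 255 - (255-13)×(255-255)/255 = 255 - 0/255 ≈ 255 - 0.000 = 255.000 → 255
G: 255 - (255-185)×(255-216)/255 = 255 - 2730/255 ≈ 255 - 10.706 = 244.294 → 244
B: 255 - (255-186)×(255-55)/255 = 255 - 13800/255 ≈ 255 - 54.118 = 200.882 → 201
= RGB(255, 244, 201)


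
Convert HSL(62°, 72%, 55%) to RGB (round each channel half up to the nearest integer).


H=62°, S=0.72, L=0.55
C = (1-|2L-1|)×S = (1-|0.10|)×0.72 = 0.648
H' = H/60 = 62/60 ≈ 1.0333; X = C×(1-|H' mod 2 - 1|) = 0.6264
m = L - C/2 = 0.55 - 0.324 = 0.226
Sector ⌊H'⌋ = 1 → (R',G',B') = (0.6264, 0.648, 0.0)
RGB = ((R'+m)×255, (G'+m)×255, (B'+m)×255) = (217.362, 222.87, 57.63)
Round half up → RGB(217, 223, 58)


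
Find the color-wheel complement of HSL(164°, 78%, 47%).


Complement = opposite side of color wheel = hue + 180°
H' = (164 + 180) mod 360 = 344°
S and L unchanged.
= HSL(344°, 78%, 47%)


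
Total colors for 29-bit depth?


Colors = 2^bits = 2^29
= 536,870,912 colors


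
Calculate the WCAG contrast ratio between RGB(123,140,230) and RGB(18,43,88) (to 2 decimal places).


Linearize each sRGB channel c=v/255: c/12.92 if c ≤ 0.04045 else ((c+0.055)/1.055)^2.4
L = 0.2126×R_lin + 0.7152×G_lin + 0.0722×B_lin
Color 1 (123,140,230):
  R=123: 123/255≈0.4824 > 0.04045 → ((0.4824+0.055)/1.055)^2.4 ≈ 0.19807
  G=140: 140/255≈0.5490 > 0.04045 → ((0.5490+0.055)/1.055)^2.4 ≈ 0.26225
  B=230: 230/255≈0.9020 > 0.04045 → ((0.9020+0.055)/1.055)^2.4 ≈ 0.79130
  L1 = 0.2126×0.19807 + 0.7152×0.26225 + 0.0722×0.79130 ≈ 0.28680
Color 2 (18,43,88):
  R=18: 18/255≈0.0706 > 0.04045 → ((0.0706+0.055)/1.055)^2.4 ≈ 0.00605
  G=43: 43/255≈0.1686 > 0.04045 → ((0.1686+0.055)/1.055)^2.4 ≈ 0.02416
  B=88: 88/255≈0.3451 > 0.04045 → ((0.3451+0.055)/1.055)^2.4 ≈ 0.09759
  L2 = 0.2126×0.00605 + 0.7152×0.02416 + 0.0722×0.09759 ≈ 0.02561
Lighter = 0.28680, Darker = 0.02561
Ratio = (L_lighter + 0.05) / (L_darker + 0.05)
Ratio = (0.28680 + 0.05) / (0.02561 + 0.05) = 0.33680 / 0.07561 ≈ 4.4545
Ratio ≈ 4.45:1


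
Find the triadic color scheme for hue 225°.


Triadic: equally spaced at 120° intervals
H1 = 225°
H2 = (225 + 120) mod 360 = 345°
H3 = (225 + 240) mod 360 = 105°
Triadic = 225°, 345°, 105°


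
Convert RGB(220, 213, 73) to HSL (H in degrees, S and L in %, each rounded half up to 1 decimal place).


Normalize: R'=220/255≈0.8627, G'=213/255≈0.8353, B'=73/255≈0.2863
Max=220/255, Min=73/255, Δ=Max-Min=147/255
L = (Max+Min)/2 = (220+73)/510 = 293/510 = 0.57450… → L = 57.5%
L > 0.5 → S = Δ/(2-Max-Min) = 147/(510-220-73) = 147/217 = 0.67741… → S = 67.7%
(the 1/255 factors cancel in S and H, so raw channel differences can be used)
Max is R' → H = 60 × (((G-B)/Δ) mod 6) = 60 × (((213-73)/147) mod 6)
  140/147 = 0.9523…
  H = 60 × 0.9523… = 57.142…° → H = 57.1°
= HSL(57.1°, 67.7%, 57.5%)


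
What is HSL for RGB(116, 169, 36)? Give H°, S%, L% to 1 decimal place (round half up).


Normalize: R'=116/255≈0.4549, G'=169/255≈0.6627, B'=36/255≈0.1412
Max=169/255, Min=36/255, Δ=Max-Min=133/255
L = (Max+Min)/2 = (169+36)/510 = 205/510 = 0.40196… → L = 40.2%
L ≤ 0.5 → S = Δ/(Max+Min) = 133/(169+36) = 133/205 = 0.64878… → S = 64.9%
(the 1/255 factors cancel in S and H, so raw channel differences can be used)
Max is G' → H = 60 × ((B-R)/Δ + 2) = 60 × ((36-116)/133 + 2)
  -80/133 + 2 = -0.6015… + 2 = 1.3984…
  H = 60 × 1.3984… = 83.909…° → H = 83.9°
= HSL(83.9°, 64.9%, 40.2%)


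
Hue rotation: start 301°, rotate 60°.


New hue = (H + rotation) mod 360
New hue = (301 + 60) mod 360
= 361 mod 360
= 1°


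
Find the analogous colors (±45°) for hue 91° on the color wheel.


Base hue: 91°
Left analog: (91 - 45) mod 360 = 46°
Right analog: (91 + 45) mod 360 = 136°
Analogous hues = 46° and 136°


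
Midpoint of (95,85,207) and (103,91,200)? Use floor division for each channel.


Midpoint: each channel = ⌊(C₁+C₂)/2⌋
R: ⌊(95+103)/2⌋ = 99
G: ⌊(85+91)/2⌋ = 88
B: ⌊(207+200)/2⌋ = 203
= RGB(99, 88, 203)


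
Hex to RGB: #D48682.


D4 → 212 (R)
86 → 134 (G)
82 → 130 (B)
= RGB(212, 134, 130)


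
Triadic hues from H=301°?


Triadic: equally spaced at 120° intervals
H1 = 301°
H2 = (301 + 120) mod 360 = 61°
H3 = (301 + 240) mod 360 = 181°
Triadic = 301°, 61°, 181°


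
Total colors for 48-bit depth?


Colors = 2^bits = 2^48
= 281,474,976,710,656 colors


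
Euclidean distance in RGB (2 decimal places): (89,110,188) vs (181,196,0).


d = √[(R₁-R₂)² + (G₁-G₂)² + (B₁-B₂)²]
d = √[(89-181)² + (110-196)² + (188-0)²]
d = √[8464 + 7396 + 35344]
d = √51204
d ≈ 226.28


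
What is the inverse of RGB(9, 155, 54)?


Invert: (255-R, 255-G, 255-B)
R: 255-9 = 246
G: 255-155 = 100
B: 255-54 = 201
= RGB(246, 100, 201)


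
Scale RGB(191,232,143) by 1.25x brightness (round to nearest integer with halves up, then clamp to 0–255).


Multiply each channel by 1.25, round half up, clamp to [0, 255]
R: 191×1.25 = 238.75 → round → 239
G: 232×1.25 = 290 → clamp → 255
B: 143×1.25 = 178.75 → round → 179
= RGB(239, 255, 179)


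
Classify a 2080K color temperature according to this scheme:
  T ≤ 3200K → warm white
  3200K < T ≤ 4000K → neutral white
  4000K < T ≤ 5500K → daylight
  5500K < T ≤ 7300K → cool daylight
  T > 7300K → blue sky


Temperature: 2080K
2080K ≤ 3200K → warm white
Classification: warm white


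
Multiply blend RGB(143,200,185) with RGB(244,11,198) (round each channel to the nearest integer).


Multiply: C = A×B/255, rounded to nearest integer
R: 143×244/255 = 34892/255 ≈ 136.831 → 137
G: 200×11/255 = 2200/255 ≈ 8.627 → 9
B: 185×198/255 = 36630/255 ≈ 143.647 → 144
= RGB(137, 9, 144)


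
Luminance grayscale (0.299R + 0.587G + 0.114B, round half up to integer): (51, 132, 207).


Gray = 0.299×R + 0.587×G + 0.114×B
Gray = 0.299×51 + 0.587×132 + 0.114×207
Gray = 15.249 + 77.484 + 23.598
Gray = 116.331 → round half up → 116
Gray = 116


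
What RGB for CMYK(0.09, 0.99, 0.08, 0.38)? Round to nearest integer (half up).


R = 255 × (1-C) × (1-K) = 255 × 0.91 × 0.62 = 143.871 → 144
G = 255 × (1-M) × (1-K) = 255 × 0.01 × 0.62 = 1.581 → 2
B = 255 × (1-Y) × (1-K) = 255 × 0.92 × 0.62 = 145.452 → 145
= RGB(144, 2, 145)


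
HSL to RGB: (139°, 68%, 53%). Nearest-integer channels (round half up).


H=139°, S=0.68, L=0.53
C = (1-|2L-1|)×S = (1-|0.06|)×0.68 = 0.6392
H' = H/60 = 139/60 ≈ 2.3167; X = C×(1-|H' mod 2 - 1|) ≈ 0.2024
m = L - C/2 = 0.53 - 0.3196 = 0.2104
Sector ⌊H'⌋ = 2 → (R',G',B') = (0.0, 0.6392, ≈0.2024)
RGB = ((R'+m)×255, (G'+m)×255, (B'+m)×255) = (53.652, 216.648, 105.2674)
Round half up → RGB(54, 217, 105)


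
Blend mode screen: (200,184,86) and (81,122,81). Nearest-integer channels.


Screen: C = 255 - (255-A)×(255-B)/255, rounded to nearest integer
R: 255 - (255-200)×(255-81)/255 = 255 - 9570/255 ≈ 255 - 37.529 = 217.471 → 217
G: 255 - (255-184)×(255-122)/255 = 255 - 9443/255 ≈ 255 - 37.031 = 217.969 → 218
B: 255 - (255-86)×(255-81)/255 = 255 - 29406/255 ≈ 255 - 115.318 = 139.682 → 140
= RGB(217, 218, 140)


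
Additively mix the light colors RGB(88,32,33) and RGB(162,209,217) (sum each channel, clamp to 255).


Additive: each channel = min(255, C₁+C₂)
R: 88+162 = 250 → 250
G: 32+209 = 241 → 241
B: 33+217 = 250 → 250
= RGB(250, 241, 250)


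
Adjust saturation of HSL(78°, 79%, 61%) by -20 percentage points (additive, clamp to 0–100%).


Original S = 79%
Adjustment = -20 percentage points
New S = 79 + (-20) = 59
Clamp to [0, 100] → 59
= HSL(78°, 59%, 61%)


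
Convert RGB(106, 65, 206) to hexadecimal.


R = 106 → 6A (hex)
G = 65 → 41 (hex)
B = 206 → CE (hex)
Hex = #6A41CE


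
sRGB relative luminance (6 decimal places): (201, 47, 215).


Linearize each channel (sRGB transfer function): c = v/255; c_lin = c/12.92 if c ≤ 0.04045, else ((c+0.055)/1.055)^2.4
  R: 201/255 ≈ 0.788235 > 0.04045 → ((0.788235+0.055)/1.055)^2.4 ≈ 0.584078
  G: 47/255 ≈ 0.184314 > 0.04045 → ((0.184314+0.055)/1.055)^2.4 ≈ 0.028426
  B: 215/255 ≈ 0.843137 > 0.04045 → ((0.843137+0.055)/1.055)^2.4 ≈ 0.679542
R_lin = 0.584078, G_lin = 0.028426, B_lin = 0.679542
L = 0.2126×R + 0.7152×G + 0.0722×B
L = 0.2126×0.584078 + 0.7152×0.028426 + 0.0722×0.679542
L ≈ 0.193568


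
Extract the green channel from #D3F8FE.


Color: #D3F8FE
R = D3 = 211
G = F8 = 248
B = FE = 254
Green = 248


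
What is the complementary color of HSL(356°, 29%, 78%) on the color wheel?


Complement = opposite side of color wheel = hue + 180°
H' = (356 + 180) mod 360 = 176°
S and L unchanged.
= HSL(176°, 29%, 78%)


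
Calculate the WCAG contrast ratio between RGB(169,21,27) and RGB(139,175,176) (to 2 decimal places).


Linearize each sRGB channel c=v/255: c/12.92 if c ≤ 0.04045 else ((c+0.055)/1.055)^2.4
L = 0.2126×R_lin + 0.7152×G_lin + 0.0722×B_lin
Color 1 (169,21,27):
  R=169: 169/255≈0.6627 > 0.04045 → ((0.6627+0.055)/1.055)^2.4 ≈ 0.39676
  G=21: 21/255≈0.0824 > 0.04045 → ((0.0824+0.055)/1.055)^2.4 ≈ 0.00750
  B=27: 27/255≈0.1059 > 0.04045 → ((0.1059+0.055)/1.055)^2.4 ≈ 0.01096
  L1 = 0.2126×0.39676 + 0.7152×0.00750 + 0.0722×0.01096 ≈ 0.09050
Color 2 (139,175,176):
  R=139: 139/255≈0.5451 > 0.04045 → ((0.5451+0.055)/1.055)^2.4 ≈ 0.25818
  G=175: 175/255≈0.6863 > 0.04045 → ((0.6863+0.055)/1.055)^2.4 ≈ 0.42869
  B=176: 176/255≈0.6902 > 0.04045 → ((0.6902+0.055)/1.055)^2.4 ≈ 0.43415
  L2 = 0.2126×0.25818 + 0.7152×0.42869 + 0.0722×0.43415 ≈ 0.39284
Lighter = 0.39284, Darker = 0.09050
Ratio = (L_lighter + 0.05) / (L_darker + 0.05)
Ratio = (0.39284 + 0.05) / (0.09050 + 0.05) = 0.44284 / 0.14050 ≈ 3.1517
Ratio ≈ 3.15:1


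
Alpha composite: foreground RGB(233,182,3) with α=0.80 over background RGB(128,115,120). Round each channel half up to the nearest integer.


C = α×F + (1-α)×B, with 1-α = 0.20
R: 0.80×233 + 0.20×128 = 186.40 + 25.60 = 212.00 → 212
G: 0.80×182 + 0.20×115 = 145.60 + 23.00 = 168.60 → 169
B: 0.80×3 + 0.20×120 = 2.40 + 24.00 = 26.40 → 26
= RGB(212, 169, 26)


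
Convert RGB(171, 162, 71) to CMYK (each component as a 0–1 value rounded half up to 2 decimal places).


R'=171/255≈0.6706, G'=162/255≈0.6353, B'=71/255≈0.2784
K = 1 - max(R',G',B') = 1 - 171/255 = 84/255 = 0.32941… → 0.33
(1-R'-K)/(1-K) simplifies to (max-R)/max with max = 171:
C = (171-171)/171 = 0/171 = 0 → 0.00
M = (171-162)/171 = 9/171 = 0.05263… → 0.05
Y = (171-71)/171 = 100/171 = 0.58479… → 0.58
= CMYK(0.00, 0.05, 0.58, 0.33)


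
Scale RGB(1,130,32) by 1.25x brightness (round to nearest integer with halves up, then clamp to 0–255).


Multiply each channel by 1.25, round half up, clamp to [0, 255]
R: 1×1.25 = 1.25 → round → 1
G: 130×1.25 = 162.5 → round → 163
B: 32×1.25 = 40
= RGB(1, 163, 40)


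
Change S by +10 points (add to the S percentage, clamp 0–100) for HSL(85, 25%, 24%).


Original S = 25%
Adjustment = +10 percentage points
New S = 25 + (10) = 35
Clamp to [0, 100] → 35
= HSL(85°, 35%, 24%)


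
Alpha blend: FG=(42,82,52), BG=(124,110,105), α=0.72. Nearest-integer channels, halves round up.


C = α×F + (1-α)×B, with 1-α = 0.28
R: 0.72×42 + 0.28×124 = 30.24 + 34.72 = 64.96 → 65
G: 0.72×82 + 0.28×110 = 59.04 + 30.80 = 89.84 → 90
B: 0.72×52 + 0.28×105 = 37.44 + 29.40 = 66.84 → 67
= RGB(65, 90, 67)


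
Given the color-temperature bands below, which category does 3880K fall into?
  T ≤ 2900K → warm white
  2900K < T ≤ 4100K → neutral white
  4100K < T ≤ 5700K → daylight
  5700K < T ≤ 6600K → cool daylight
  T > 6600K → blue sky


Temperature: 3880K
2900K < 3880K ≤ 4100K → neutral white
Classification: neutral white


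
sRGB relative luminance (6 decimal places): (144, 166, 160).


Linearize each channel (sRGB transfer function): c = v/255; c_lin = c/12.92 if c ≤ 0.04045, else ((c+0.055)/1.055)^2.4
  R: 144/255 ≈ 0.564706 > 0.04045 → ((0.564706+0.055)/1.055)^2.4 ≈ 0.278894
  G: 166/255 ≈ 0.650980 > 0.04045 → ((0.650980+0.055)/1.055)^2.4 ≈ 0.381326
  B: 160/255 ≈ 0.627451 > 0.04045 → ((0.627451+0.055)/1.055)^2.4 ≈ 0.351533
R_lin = 0.278894, G_lin = 0.381326, B_lin = 0.351533
L = 0.2126×R + 0.7152×G + 0.0722×B
L = 0.2126×0.278894 + 0.7152×0.381326 + 0.0722×0.351533
L ≈ 0.357398


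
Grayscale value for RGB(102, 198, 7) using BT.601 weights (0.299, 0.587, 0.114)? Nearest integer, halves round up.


Gray = 0.299×R + 0.587×G + 0.114×B
Gray = 0.299×102 + 0.587×198 + 0.114×7
Gray = 30.498 + 116.226 + 0.798
Gray = 147.522 → round half up → 148
Gray = 148


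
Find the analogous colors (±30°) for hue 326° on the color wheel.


Base hue: 326°
Left analog: (326 - 30) mod 360 = 296°
Right analog: (326 + 30) mod 360 = 356°
Analogous hues = 296° and 356°


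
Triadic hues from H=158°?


Triadic: equally spaced at 120° intervals
H1 = 158°
H2 = (158 + 120) mod 360 = 278°
H3 = (158 + 240) mod 360 = 38°
Triadic = 158°, 278°, 38°


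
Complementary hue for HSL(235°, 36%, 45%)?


Complement = opposite side of color wheel = hue + 180°
H' = (235 + 180) mod 360 = 55°
S and L unchanged.
= HSL(55°, 36%, 45%)


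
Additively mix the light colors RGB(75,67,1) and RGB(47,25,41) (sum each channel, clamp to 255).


Additive: each channel = min(255, C₁+C₂)
R: 75+47 = 122 → 122
G: 67+25 = 92 → 92
B: 1+41 = 42 → 42
= RGB(122, 92, 42)


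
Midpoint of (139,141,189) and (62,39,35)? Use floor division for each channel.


Midpoint: each channel = ⌊(C₁+C₂)/2⌋
R: ⌊(139+62)/2⌋ = 100
G: ⌊(141+39)/2⌋ = 90
B: ⌊(189+35)/2⌋ = 112
= RGB(100, 90, 112)


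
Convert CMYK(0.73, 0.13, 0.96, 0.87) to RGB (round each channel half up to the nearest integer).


R = 255 × (1-C) × (1-K) = 255 × 0.27 × 0.13 = 8.9505 → 9
G = 255 × (1-M) × (1-K) = 255 × 0.87 × 0.13 = 28.8405 → 29
B = 255 × (1-Y) × (1-K) = 255 × 0.04 × 0.13 = 1.326 → 1
= RGB(9, 29, 1)


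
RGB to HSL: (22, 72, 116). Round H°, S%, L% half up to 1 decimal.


Normalize: R'=22/255≈0.0863, G'=72/255≈0.2824, B'=116/255≈0.4549
Max=116/255, Min=22/255, Δ=Max-Min=94/255
L = (Max+Min)/2 = (116+22)/510 = 138/510 = 0.27058… → L = 27.1%
L ≤ 0.5 → S = Δ/(Max+Min) = 94/(116+22) = 94/138 = 0.68115… → S = 68.1%
(the 1/255 factors cancel in S and H, so raw channel differences can be used)
Max is B' → H = 60 × ((R-G)/Δ + 4) = 60 × ((22-72)/94 + 4)
  -50/94 + 4 = -0.5319… + 4 = 3.4680…
  H = 60 × 3.4680… = 208.085…° → H = 208.1°
= HSL(208.1°, 68.1%, 27.1%)


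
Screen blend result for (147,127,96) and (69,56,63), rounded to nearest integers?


Screen: C = 255 - (255-A)×(255-B)/255, rounded to nearest integer
R: 255 - (255-147)×(255-69)/255 = 255 - 20088/255 ≈ 255 - 78.776 = 176.224 → 176
G: 255 - (255-127)×(255-56)/255 = 255 - 25472/255 ≈ 255 - 99.890 = 155.110 → 155
B: 255 - (255-96)×(255-63)/255 = 255 - 30528/255 ≈ 255 - 119.718 = 135.282 → 135
= RGB(176, 155, 135)


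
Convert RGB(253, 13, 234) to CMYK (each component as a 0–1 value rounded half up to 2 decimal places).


R'=253/255≈0.9922, G'=13/255≈0.0510, B'=234/255≈0.9176
K = 1 - max(R',G',B') = 1 - 253/255 = 2/255 = 0.00784… → 0.01
(1-R'-K)/(1-K) simplifies to (max-R)/max with max = 253:
C = (253-253)/253 = 0/253 = 0 → 0.00
M = (253-13)/253 = 240/253 = 0.94861… → 0.95
Y = (253-234)/253 = 19/253 = 0.07509… → 0.08
= CMYK(0.00, 0.95, 0.08, 0.01)


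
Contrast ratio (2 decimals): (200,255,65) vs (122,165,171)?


Linearize each sRGB channel c=v/255: c/12.92 if c ≤ 0.04045 else ((c+0.055)/1.055)^2.4
L = 0.2126×R_lin + 0.7152×G_lin + 0.0722×B_lin
Color 1 (200,255,65):
  R=200: 200/255≈0.7843 > 0.04045 → ((0.7843+0.055)/1.055)^2.4 ≈ 0.57758
  G=255: 255/255≈1.0000 > 0.04045 → ((1.0000+0.055)/1.055)^2.4 ≈ 1.00000
  B=65: 65/255≈0.2549 > 0.04045 → ((0.2549+0.055)/1.055)^2.4 ≈ 0.05286
  L1 = 0.2126×0.57758 + 0.7152×1.00000 + 0.0722×0.05286 ≈ 0.84181
Color 2 (122,165,171):
  R=122: 122/255≈0.4784 > 0.04045 → ((0.4784+0.055)/1.055)^2.4 ≈ 0.19462
  G=165: 165/255≈0.6471 > 0.04045 → ((0.6471+0.055)/1.055)^2.4 ≈ 0.37626
  B=171: 171/255≈0.6706 > 0.04045 → ((0.6706+0.055)/1.055)^2.4 ≈ 0.40724
  L2 = 0.2126×0.19462 + 0.7152×0.37626 + 0.0722×0.40724 ≈ 0.33988
Lighter = 0.84181, Darker = 0.33988
Ratio = (L_lighter + 0.05) / (L_darker + 0.05)
Ratio = (0.84181 + 0.05) / (0.33988 + 0.05) = 0.89181 / 0.38988 ≈ 2.2874
Ratio ≈ 2.29:1


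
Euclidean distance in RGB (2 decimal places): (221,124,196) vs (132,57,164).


d = √[(R₁-R₂)² + (G₁-G₂)² + (B₁-B₂)²]
d = √[(221-132)² + (124-57)² + (196-164)²]
d = √[7921 + 4489 + 1024]
d = √13434
d ≈ 115.91


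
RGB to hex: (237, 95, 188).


R = 237 → ED (hex)
G = 95 → 5F (hex)
B = 188 → BC (hex)
Hex = #ED5FBC


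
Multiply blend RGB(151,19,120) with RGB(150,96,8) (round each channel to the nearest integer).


Multiply: C = A×B/255, rounded to nearest integer
R: 151×150/255 = 22650/255 ≈ 88.824 → 89
G: 19×96/255 = 1824/255 ≈ 7.153 → 7
B: 120×8/255 = 960/255 ≈ 3.765 → 4
= RGB(89, 7, 4)


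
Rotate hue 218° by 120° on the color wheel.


New hue = (H + rotation) mod 360
New hue = (218 + 120) mod 360
= 338 mod 360
= 338°


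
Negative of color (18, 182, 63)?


Invert: (255-R, 255-G, 255-B)
R: 255-18 = 237
G: 255-182 = 73
B: 255-63 = 192
= RGB(237, 73, 192)


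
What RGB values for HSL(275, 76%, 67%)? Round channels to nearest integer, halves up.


H=275°, S=0.76, L=0.67
C = (1-|2L-1|)×S = (1-|0.34|)×0.76 = 0.5016
H' = H/60 = 275/60 ≈ 4.5833; X = C×(1-|H' mod 2 - 1|) = 0.2926
m = L - C/2 = 0.67 - 0.2508 = 0.4192
Sector ⌊H'⌋ = 4 → (R',G',B') = (0.2926, 0.0, 0.5016)
RGB = ((R'+m)×255, (G'+m)×255, (B'+m)×255) = (181.509, 106.896, 234.804)
Round half up → RGB(182, 107, 235)


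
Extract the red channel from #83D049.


Color: #83D049
R = 83 = 131
G = D0 = 208
B = 49 = 73
Red = 131


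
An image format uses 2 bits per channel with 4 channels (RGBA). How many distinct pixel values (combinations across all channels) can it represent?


Total bits = 2 bits/channel × 4 channels = 8 bits
Distinct pixel values = 2^8
= 256 pixel values


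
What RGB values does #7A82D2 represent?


7A → 122 (R)
82 → 130 (G)
D2 → 210 (B)
= RGB(122, 130, 210)


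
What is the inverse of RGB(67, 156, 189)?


Invert: (255-R, 255-G, 255-B)
R: 255-67 = 188
G: 255-156 = 99
B: 255-189 = 66
= RGB(188, 99, 66)


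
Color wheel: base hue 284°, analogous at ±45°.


Base hue: 284°
Left analog: (284 - 45) mod 360 = 239°
Right analog: (284 + 45) mod 360 = 329°
Analogous hues = 239° and 329°


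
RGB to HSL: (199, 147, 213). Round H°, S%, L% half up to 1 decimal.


Normalize: R'=199/255≈0.7804, G'=147/255≈0.5765, B'=213/255≈0.8353
Max=213/255, Min=147/255, Δ=Max-Min=66/255
L = (Max+Min)/2 = (213+147)/510 = 360/510 = 0.70588… → L = 70.6%
L > 0.5 → S = Δ/(2-Max-Min) = 66/(510-213-147) = 66/150 = 0.44 → S = 44.0%
(the 1/255 factors cancel in S and H, so raw channel differences can be used)
Max is B' → H = 60 × ((R-G)/Δ + 4) = 60 × ((199-147)/66 + 4)
  52/66 + 4 = 0.7878… + 4 = 4.7878…
  H = 60 × 4.7878… = 287.272…° → H = 287.3°
= HSL(287.3°, 44.0%, 70.6%)


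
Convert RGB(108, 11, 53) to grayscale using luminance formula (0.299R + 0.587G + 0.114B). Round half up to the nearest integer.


Gray = 0.299×R + 0.587×G + 0.114×B
Gray = 0.299×108 + 0.587×11 + 0.114×53
Gray = 32.292 + 6.457 + 6.042
Gray = 44.791 → round half up → 45
Gray = 45


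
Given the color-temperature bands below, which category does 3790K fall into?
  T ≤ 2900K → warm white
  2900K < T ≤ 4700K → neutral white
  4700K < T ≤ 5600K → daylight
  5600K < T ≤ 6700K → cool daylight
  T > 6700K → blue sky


Temperature: 3790K
2900K < 3790K ≤ 4700K → neutral white
Classification: neutral white


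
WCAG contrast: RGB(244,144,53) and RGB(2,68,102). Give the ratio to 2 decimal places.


Linearize each sRGB channel c=v/255: c/12.92 if c ≤ 0.04045 else ((c+0.055)/1.055)^2.4
L = 0.2126×R_lin + 0.7152×G_lin + 0.0722×B_lin
Color 1 (244,144,53):
  R=244: 244/255≈0.9569 > 0.04045 → ((0.9569+0.055)/1.055)^2.4 ≈ 0.90466
  G=144: 144/255≈0.5647 > 0.04045 → ((0.5647+0.055)/1.055)^2.4 ≈ 0.27889
  B=53: 53/255≈0.2078 > 0.04045 → ((0.2078+0.055)/1.055)^2.4 ≈ 0.03560
  L1 = 0.2126×0.90466 + 0.7152×0.27889 + 0.0722×0.03560 ≈ 0.39437
Color 2 (2,68,102):
  R=2: 2/255≈0.0078 ≤ 0.04045 → 0.0078/12.92 ≈ 0.00061
  G=68: 68/255≈0.2667 > 0.04045 → ((0.2667+0.055)/1.055)^2.4 ≈ 0.05781
  B=102: 102/255≈0.4000 > 0.04045 → ((0.4000+0.055)/1.055)^2.4 ≈ 0.13287
  L2 = 0.2126×0.00061 + 0.7152×0.05781 + 0.0722×0.13287 ≈ 0.05106
Lighter = 0.39437, Darker = 0.05106
Ratio = (L_lighter + 0.05) / (L_darker + 0.05)
Ratio = (0.39437 + 0.05) / (0.05106 + 0.05) = 0.44437 / 0.10106 ≈ 4.3969
Ratio ≈ 4.40:1


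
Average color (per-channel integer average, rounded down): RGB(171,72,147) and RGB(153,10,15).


Midpoint: each channel = ⌊(C₁+C₂)/2⌋
R: ⌊(171+153)/2⌋ = 162
G: ⌊(72+10)/2⌋ = 41
B: ⌊(147+15)/2⌋ = 81
= RGB(162, 41, 81)


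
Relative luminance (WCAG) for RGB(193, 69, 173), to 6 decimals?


Linearize each channel (sRGB transfer function): c = v/255; c_lin = c/12.92 if c ≤ 0.04045, else ((c+0.055)/1.055)^2.4
  R: 193/255 ≈ 0.756863 > 0.04045 → ((0.756863+0.055)/1.055)^2.4 ≈ 0.533276
  G: 69/255 ≈ 0.270588 > 0.04045 → ((0.270588+0.055)/1.055)^2.4 ≈ 0.059511
  B: 173/255 ≈ 0.678431 > 0.04045 → ((0.678431+0.055)/1.055)^2.4 ≈ 0.417885
R_lin = 0.533276, G_lin = 0.059511, B_lin = 0.417885
L = 0.2126×R + 0.7152×G + 0.0722×B
L = 0.2126×0.533276 + 0.7152×0.059511 + 0.0722×0.417885
L ≈ 0.186108


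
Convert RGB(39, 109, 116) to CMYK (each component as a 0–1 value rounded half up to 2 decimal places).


R'=39/255≈0.1529, G'=109/255≈0.4275, B'=116/255≈0.4549
K = 1 - max(R',G',B') = 1 - 116/255 = 139/255 = 0.54509… → 0.55
(1-R'-K)/(1-K) simplifies to (max-R)/max with max = 116:
C = (116-39)/116 = 77/116 = 0.66379… → 0.66
M = (116-109)/116 = 7/116 = 0.06034… → 0.06
Y = (116-116)/116 = 0/116 = 0 → 0.00
= CMYK(0.66, 0.06, 0.00, 0.55)


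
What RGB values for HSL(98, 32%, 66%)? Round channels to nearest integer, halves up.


H=98°, S=0.32, L=0.66
C = (1-|2L-1|)×S = (1-|0.32|)×0.32 = 0.2176
H' = H/60 = 98/60 ≈ 1.6333; X = C×(1-|H' mod 2 - 1|) ≈ 0.0798
m = L - C/2 = 0.66 - 0.1088 = 0.5512
Sector ⌊H'⌋ = 1 → (R',G',B') = (≈0.0798, 0.2176, 0.0)
RGB = ((R'+m)×255, (G'+m)×255, (B'+m)×255) = (160.9016, 196.044, 140.556)
Round half up → RGB(161, 196, 141)


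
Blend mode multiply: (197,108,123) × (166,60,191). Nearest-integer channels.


Multiply: C = A×B/255, rounded to nearest integer
R: 197×166/255 = 32702/255 ≈ 128.243 → 128
G: 108×60/255 = 6480/255 ≈ 25.412 → 25
B: 123×191/255 = 23493/255 ≈ 92.129 → 92
= RGB(128, 25, 92)


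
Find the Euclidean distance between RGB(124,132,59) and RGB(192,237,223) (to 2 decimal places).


d = √[(R₁-R₂)² + (G₁-G₂)² + (B₁-B₂)²]
d = √[(124-192)² + (132-237)² + (59-223)²]
d = √[4624 + 11025 + 26896]
d = √42545
d ≈ 206.26
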